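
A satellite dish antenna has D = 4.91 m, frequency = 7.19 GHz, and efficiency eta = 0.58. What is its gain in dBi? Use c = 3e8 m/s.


lambda = c/f = 3e8 / 7.19e+09 = 0.04172462 m
G = eta*(pi*D/lambda)^2 = 0.58*(pi*4.91/0.04172462)^2
G = 79269.4773 (linear)
G = 10*log10(79269.4773) = 48.9911 dBi

48.9911 dBi


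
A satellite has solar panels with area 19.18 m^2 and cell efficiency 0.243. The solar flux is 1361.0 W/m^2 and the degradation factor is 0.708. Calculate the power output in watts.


P = area * eta * S * degradation
P = 19.18 * 0.243 * 1361.0 * 0.708
P = 4491.0331 W

4491.0331 W


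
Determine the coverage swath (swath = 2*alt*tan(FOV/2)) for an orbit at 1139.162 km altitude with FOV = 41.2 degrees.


FOV = 41.2 deg = 0.7190757 rad
swath = 2 * alt * tan(FOV/2) = 2 * 1139.162 * tan(0.3595378)
swath = 2 * 1139.162 * 0.3758753
swath = 856.3657 km

856.3657 km


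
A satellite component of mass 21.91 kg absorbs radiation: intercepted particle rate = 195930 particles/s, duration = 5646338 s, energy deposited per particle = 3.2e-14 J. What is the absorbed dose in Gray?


Total energy deposited = rate * time * E_per
  = 195930 * 5646338 * 3.2e-14 = 0.03540118 J
Dose = E_total / mass = 0.03540118 / 21.91
Dose = 0.001615755 Gy

0.0016 Gy


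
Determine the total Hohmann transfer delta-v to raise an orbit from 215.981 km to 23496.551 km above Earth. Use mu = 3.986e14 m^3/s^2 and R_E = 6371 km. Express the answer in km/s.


r1 = 6586.9810 km = 6.586981e+06 m
r2 = 29867.5510 km = 2.9867551e+07 m
dv1 = sqrt(mu/r1)*(sqrt(2*r2/(r1+r2)) - 1) = 2178.7949 m/s
dv2 = sqrt(mu/r2)*(1 - sqrt(2*r1/(r1+r2))) = 1457.0654 m/s
total dv = |dv1| + |dv2| = 2178.7949 + 1457.0654 = 3635.8604 m/s = 3.6359 km/s

3.6359 km/s


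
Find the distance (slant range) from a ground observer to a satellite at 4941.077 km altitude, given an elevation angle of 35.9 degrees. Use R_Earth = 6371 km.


h = 4941.077 km, el = 35.9 deg
d = -R_E*sin(el) + sqrt((R_E*sin(el))^2 + 2*R_E*h + h^2)
d = -6371.0000*sin(0.6265732) + sqrt((6371.0000*0.5863724)^2 + 2*6371.0000*4941.077 + 4941.077^2)
d = 6330.4765 km

6330.4765 km


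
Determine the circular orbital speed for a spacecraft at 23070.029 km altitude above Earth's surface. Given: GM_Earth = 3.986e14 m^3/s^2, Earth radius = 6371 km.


r = R_E + alt = 6371.0 + 23070.029 = 29441.0290 km = 2.9441029e+07 m
v = sqrt(mu/r) = sqrt(3.986e14 / 2.9441029e+07) = 3679.5284 m/s = 3.6795 km/s

3.6795 km/s


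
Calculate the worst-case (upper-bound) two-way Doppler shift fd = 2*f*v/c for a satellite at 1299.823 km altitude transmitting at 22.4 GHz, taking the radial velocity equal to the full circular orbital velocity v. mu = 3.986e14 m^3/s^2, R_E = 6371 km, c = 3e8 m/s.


r = 7.670823e+06 m
v = sqrt(mu/r) = 7208.5459 m/s (worst-case radial velocity)
f = 22.4 GHz = 2.24e+10 Hz
fd = 2*f*v/c = 2*2.24e+10*7208.5459/3.0e+08
fd = 1.0764762e+06 Hz

1.0765e+06 Hz


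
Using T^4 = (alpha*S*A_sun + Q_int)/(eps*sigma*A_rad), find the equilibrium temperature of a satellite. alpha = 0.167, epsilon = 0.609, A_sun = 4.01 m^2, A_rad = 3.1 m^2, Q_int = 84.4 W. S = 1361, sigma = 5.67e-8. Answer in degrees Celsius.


Numerator = alpha*S*A_sun + Q_int = 0.167*1361*4.01 + 84.4 = 995.8209 W
Denominator = eps*sigma*A_rad = 0.609*5.67e-8*3.1 = 1.0704393e-07 W/K^4
T^4 = 9.3029177e+09 K^4
T = 310.5666 K = 37.4166 C

37.4166 degrees Celsius


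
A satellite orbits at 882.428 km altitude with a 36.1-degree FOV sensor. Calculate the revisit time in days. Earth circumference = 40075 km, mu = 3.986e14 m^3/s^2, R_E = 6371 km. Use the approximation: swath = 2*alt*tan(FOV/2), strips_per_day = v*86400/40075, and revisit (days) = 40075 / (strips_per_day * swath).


swath = 2*882.428*tan(0.3150319) = 575.1397 km
v = sqrt(mu/r) = 7413.0511 m/s = 7.4131 km/s
strips/day = v*86400/40075 = 7.4131*86400/40075 = 15.9822
coverage/day = strips * swath = 15.9822 * 575.1397 = 9192.0111 km
revisit = 40075 / 9192.0111 = 4.3598 days

4.3598 days


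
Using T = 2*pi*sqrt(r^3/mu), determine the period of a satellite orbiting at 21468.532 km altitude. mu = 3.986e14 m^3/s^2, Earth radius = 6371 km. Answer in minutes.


r = 27839.5320 km = 2.7839532e+07 m
T = 2*pi*sqrt(r^3/mu) = 2*pi*sqrt(2.1576738e+22 / 3.986e14)
T = 46227.8948 s = 770.4649 min

770.4649 minutes


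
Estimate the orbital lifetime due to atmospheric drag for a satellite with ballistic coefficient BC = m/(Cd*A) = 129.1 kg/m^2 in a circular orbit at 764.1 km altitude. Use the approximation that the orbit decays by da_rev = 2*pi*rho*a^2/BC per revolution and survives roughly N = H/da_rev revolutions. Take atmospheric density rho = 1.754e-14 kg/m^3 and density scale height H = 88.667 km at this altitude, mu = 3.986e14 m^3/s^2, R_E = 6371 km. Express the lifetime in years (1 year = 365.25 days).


a = R_E + alt = 7135.1000 km = 7.1351e+06 m
da_rev = 2*pi*rho*a^2/BC = 2*pi*1.754e-14*(7.1351e+06)^2/129.1 = 0.0434593617 m per revolution
N = H/da_rev = 88667.0000 m / 0.0434593617 m = 2.0402278e+06 revolutions
P = 2*pi*sqrt(a^3/mu) = 5998.0671 s
lifetime = N*P = 2.0402278e+06 * 5998.0671 = 1.2237423e+10 s = 141636.8456 days
years = 141636.8456 / 365.25 = 387.7805 years

387.7805 years


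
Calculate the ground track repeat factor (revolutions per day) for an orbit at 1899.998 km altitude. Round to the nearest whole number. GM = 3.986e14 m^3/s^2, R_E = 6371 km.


r = 8.270998e+06 m
T = 2*pi*sqrt(r^3/mu) = 7485.9702 s = 124.7662 min
revs/day = 1440 / 124.7662 = 11.5416
Rounded: 12 revolutions per day

12 revolutions per day


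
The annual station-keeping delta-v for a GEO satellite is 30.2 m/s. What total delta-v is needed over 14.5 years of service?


dV = rate * years = 30.2 * 14.5
dV = 437.9000 m/s

437.9000 m/s


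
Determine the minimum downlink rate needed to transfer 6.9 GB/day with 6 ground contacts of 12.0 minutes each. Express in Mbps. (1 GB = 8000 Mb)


total contact time = 6 * 12.0 * 60 = 4320.0000 s
data = 6.9 GB = 55200.0000 Mb
rate = 55200.0000 / 4320.0000 = 12.7778 Mbps

12.7778 Mbps


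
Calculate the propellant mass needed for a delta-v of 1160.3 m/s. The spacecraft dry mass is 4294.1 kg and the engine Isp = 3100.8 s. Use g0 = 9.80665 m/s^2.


ve = Isp * g0 = 3100.8 * 9.80665 = 30408.460320 m/s
mass ratio = exp(dv/ve) = exp(1160.3/30408.460320) = 1.03889448
m_prop = m_dry * (mr - 1) = 4294.1 * (1.03889448 - 1)
m_prop = 167.0168 kg

167.0168 kg


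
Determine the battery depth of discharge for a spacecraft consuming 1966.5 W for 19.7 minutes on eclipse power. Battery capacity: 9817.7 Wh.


E_used = P * t / 60 = 1966.5 * 19.7 / 60 = 645.6675 Wh
DOD = E_used / E_total * 100 = 645.6675 / 9817.7 * 100
DOD = 6.5766 %

6.5766 %


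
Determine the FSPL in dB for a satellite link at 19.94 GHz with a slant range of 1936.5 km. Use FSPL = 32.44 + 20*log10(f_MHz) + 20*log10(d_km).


f = 19.94 GHz = 19940.0000 MHz
d = 1936.5 km
FSPL = 32.44 + 20*log10(19940.0000) + 20*log10(1936.5)
FSPL = 32.44 + 85.9945 + 65.7404
FSPL = 184.1749 dB

184.1749 dB


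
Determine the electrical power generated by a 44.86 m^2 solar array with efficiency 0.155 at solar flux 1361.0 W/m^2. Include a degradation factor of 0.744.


P = area * eta * S * degradation
P = 44.86 * 0.155 * 1361.0 * 0.744
P = 7040.8003 W

7040.8003 W


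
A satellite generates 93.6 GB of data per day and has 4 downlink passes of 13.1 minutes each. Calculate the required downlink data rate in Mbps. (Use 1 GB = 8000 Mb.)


total contact time = 4 * 13.1 * 60 = 3144.0000 s
data = 93.6 GB = 748800.0000 Mb
rate = 748800.0000 / 3144.0000 = 238.1679 Mbps

238.1679 Mbps


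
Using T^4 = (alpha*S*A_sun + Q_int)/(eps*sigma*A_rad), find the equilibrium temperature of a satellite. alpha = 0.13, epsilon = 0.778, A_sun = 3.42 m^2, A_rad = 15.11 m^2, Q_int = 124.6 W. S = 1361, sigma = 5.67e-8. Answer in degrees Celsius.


Numerator = alpha*S*A_sun + Q_int = 0.13*1361*3.42 + 124.6 = 729.7006 W
Denominator = eps*sigma*A_rad = 0.778*5.67e-8*15.11 = 6.6654139e-07 W/K^4
T^4 = 1.0947566e+09 K^4
T = 181.8986 K = -91.2514 C

-91.2514 degrees Celsius


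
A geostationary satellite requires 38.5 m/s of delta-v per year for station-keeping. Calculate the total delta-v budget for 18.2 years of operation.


dV = rate * years = 38.5 * 18.2
dV = 700.7000 m/s

700.7000 m/s


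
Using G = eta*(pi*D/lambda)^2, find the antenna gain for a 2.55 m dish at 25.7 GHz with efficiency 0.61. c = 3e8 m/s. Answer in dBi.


lambda = c/f = 3e8 / 2.57e+10 = 0.01167315 m
G = eta*(pi*D/lambda)^2 = 0.61*(pi*2.55/0.01167315)^2
G = 287298.7117 (linear)
G = 10*log10(287298.7117) = 54.5833 dBi

54.5833 dBi


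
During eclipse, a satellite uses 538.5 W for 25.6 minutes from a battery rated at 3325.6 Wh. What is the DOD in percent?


E_used = P * t / 60 = 538.5 * 25.6 / 60 = 229.7600 Wh
DOD = E_used / E_total * 100 = 229.7600 / 3325.6 * 100
DOD = 6.9088 %

6.9088 %


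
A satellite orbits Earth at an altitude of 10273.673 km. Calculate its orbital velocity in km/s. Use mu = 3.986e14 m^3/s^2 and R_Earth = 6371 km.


r = R_E + alt = 6371.0 + 10273.673 = 16644.6730 km = 1.6644673e+07 m
v = sqrt(mu/r) = sqrt(3.986e14 / 1.6644673e+07) = 4893.6287 m/s = 4.8936 km/s

4.8936 km/s


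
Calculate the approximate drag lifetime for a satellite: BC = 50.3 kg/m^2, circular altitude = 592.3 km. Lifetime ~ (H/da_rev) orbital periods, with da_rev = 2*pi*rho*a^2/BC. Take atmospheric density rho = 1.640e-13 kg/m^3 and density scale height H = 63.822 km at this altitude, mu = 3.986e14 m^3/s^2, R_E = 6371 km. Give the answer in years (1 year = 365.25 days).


a = R_E + alt = 6963.3000 km = 6.9633e+06 m
da_rev = 2*pi*rho*a^2/BC = 2*pi*1.640e-13*(6.9633e+06)^2/50.3 = 0.993312599 m per revolution
N = H/da_rev = 63822.0000 m / 0.993312599 m = 64251.6767 revolutions
P = 2*pi*sqrt(a^3/mu) = 5782.7429 s
lifetime = N*P = 64251.6767 * 5782.7429 = 3.7155092e+08 s = 4300.3579 days
years = 4300.3579 / 365.25 = 11.7737 years

11.7737 years


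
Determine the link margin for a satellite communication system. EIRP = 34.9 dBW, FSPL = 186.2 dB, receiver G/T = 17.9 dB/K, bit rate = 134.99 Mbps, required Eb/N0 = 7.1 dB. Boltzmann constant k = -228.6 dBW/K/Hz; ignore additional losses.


C/N0 = EIRP - FSPL + G/T - k = 34.9 - 186.2 + 17.9 - (-228.6)
C/N0 = 95.2000 dB-Hz
R_b = 134.99 Mbps = 1.3499e+08 bps -> 10*log10(R_b) = 81.3030 dB-Hz
Eb/N0 = C/N0 - 10*log10(R_b) = 95.2000 - 81.3030 = 13.8970 dB
Margin = Eb/N0 - Eb/N0_req = 13.8970 - 7.1 = 6.7970 dB (link closes)

6.7970 dB


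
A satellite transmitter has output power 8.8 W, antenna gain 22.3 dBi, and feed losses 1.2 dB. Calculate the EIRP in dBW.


Pt = 8.8 W = 9.4448 dBW
EIRP = Pt_dBW + Gt - losses = 9.4448 + 22.3 - 1.2 = 30.5448 dBW

30.5448 dBW


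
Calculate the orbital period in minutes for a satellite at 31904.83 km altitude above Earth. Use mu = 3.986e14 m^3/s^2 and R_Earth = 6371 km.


r = 38275.8300 km = 3.827583e+07 m
T = 2*pi*sqrt(r^3/mu) = 2*pi*sqrt(5.607559e+22 / 3.986e14)
T = 74524.3414 s = 1242.0724 min

1242.0724 minutes


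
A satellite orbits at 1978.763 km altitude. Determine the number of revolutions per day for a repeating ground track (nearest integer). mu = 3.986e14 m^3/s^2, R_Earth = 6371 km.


r = 8.349763e+06 m
T = 2*pi*sqrt(r^3/mu) = 7593.1581 s = 126.5526 min
revs/day = 1440 / 126.5526 = 11.3787
Rounded: 11 revolutions per day

11 revolutions per day


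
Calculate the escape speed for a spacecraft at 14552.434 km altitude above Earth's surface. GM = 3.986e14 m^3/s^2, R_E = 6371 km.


r = 6371.0 + 14552.434 = 20923.4340 km = 2.0923434e+07 m
v_esc = sqrt(2*mu/r) = sqrt(2*3.986e14 / 2.0923434e+07)
v_esc = 6172.5862 m/s = 6.1726 km/s

6.1726 km/s


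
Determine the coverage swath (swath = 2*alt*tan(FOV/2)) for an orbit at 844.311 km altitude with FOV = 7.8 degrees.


FOV = 7.8 deg = 0.1361357 rad
swath = 2 * alt * tan(FOV/2) = 2 * 844.311 * tan(0.06806784)
swath = 2 * 844.311 * 0.06817316
swath = 115.1187 km

115.1187 km


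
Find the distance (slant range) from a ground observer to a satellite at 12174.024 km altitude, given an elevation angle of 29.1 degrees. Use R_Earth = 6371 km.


h = 12174.024 km, el = 29.1 deg
d = -R_E*sin(el) + sqrt((R_E*sin(el))^2 + 2*R_E*h + h^2)
d = -6371.0000*sin(0.5078908) + sqrt((6371.0000*0.4863354)^2 + 2*6371.0000*12174.024 + 12174.024^2)
d = 14591.3459 km

14591.3459 km


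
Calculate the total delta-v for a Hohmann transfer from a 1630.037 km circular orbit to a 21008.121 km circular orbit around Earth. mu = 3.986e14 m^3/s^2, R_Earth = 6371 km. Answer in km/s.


r1 = 8001.0370 km = 8.001037e+06 m
r2 = 27379.1210 km = 2.7379121e+07 m
dv1 = sqrt(mu/r1)*(sqrt(2*r2/(r1+r2)) - 1) = 1722.7020 m/s
dv2 = sqrt(mu/r2)*(1 - sqrt(2*r1/(r1+r2))) = 1249.5033 m/s
total dv = |dv1| + |dv2| = 1722.7020 + 1249.5033 = 2972.2053 m/s = 2.9722 km/s

2.9722 km/s


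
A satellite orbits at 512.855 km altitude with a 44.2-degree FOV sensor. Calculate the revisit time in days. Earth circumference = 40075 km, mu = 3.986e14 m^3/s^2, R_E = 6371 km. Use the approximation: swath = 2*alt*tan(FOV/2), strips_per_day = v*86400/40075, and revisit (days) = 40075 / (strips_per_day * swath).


swath = 2*512.855*tan(0.3857178) = 416.4976 km
v = sqrt(mu/r) = 7609.4416 m/s = 7.6094 km/s
strips/day = v*86400/40075 = 7.6094*86400/40075 = 16.4056
coverage/day = strips * swath = 16.4056 * 416.4976 = 6832.9076 km
revisit = 40075 / 6832.9076 = 5.8650 days

5.8650 days


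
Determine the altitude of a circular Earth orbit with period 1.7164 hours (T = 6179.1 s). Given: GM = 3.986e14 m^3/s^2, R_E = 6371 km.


T = 6179.1 s
r = (mu*T^2/(4*pi^2))^(1/3) = (3.986e14 * 6179.1^2 / (4*pi^2))^(1/3)
r = 7.2779545e+06 m = 7277.9545 km
alt = r - R_E = 7277.9545 - 6371 = 906.9545 km

906.9545 km


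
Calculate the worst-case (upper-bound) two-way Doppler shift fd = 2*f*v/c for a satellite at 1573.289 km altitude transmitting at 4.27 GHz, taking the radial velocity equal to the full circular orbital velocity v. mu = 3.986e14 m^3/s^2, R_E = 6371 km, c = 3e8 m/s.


r = 7.944289e+06 m
v = sqrt(mu/r) = 7083.3896 m/s (worst-case radial velocity)
f = 4.27 GHz = 4.27e+09 Hz
fd = 2*f*v/c = 2*4.27e+09*7083.3896/3.0e+08
fd = 201640.4908 Hz

201640.4908 Hz


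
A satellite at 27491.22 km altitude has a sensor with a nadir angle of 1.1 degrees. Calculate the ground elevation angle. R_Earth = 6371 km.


r = R_E + alt = 33862.2200 km
Law of sines in the satellite / Earth-center / ground-point triangle:
  sin(nadir)/R_E = sin(90 + el)/r  =>  cos(el) = (r/R_E)*sin(nadir)
cos(el) = (33862.2200 / 6371.0000) * sin(1.1 deg) = 0.1020355
el = arccos(0.1020355) = 84.1436 deg
(Earth-central angle = 90 - nadir - el = 4.7564 deg)

84.1436 degrees


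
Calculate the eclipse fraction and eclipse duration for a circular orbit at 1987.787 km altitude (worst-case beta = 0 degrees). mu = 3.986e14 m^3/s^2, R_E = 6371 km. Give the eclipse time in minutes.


r = 8358.7870 km
T = 126.7578 min
Eclipse fraction = arcsin(R_E/r)/pi = arcsin(6371.0000/8358.7870)/pi
= arcsin(0.7621919)/pi = 0.2758768
Eclipse duration = 0.2758768 * 126.7578 = 34.9695 min

34.9695 minutes


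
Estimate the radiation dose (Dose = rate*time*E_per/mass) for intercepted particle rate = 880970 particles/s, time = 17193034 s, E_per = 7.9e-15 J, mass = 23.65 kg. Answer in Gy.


Total energy deposited = rate * time * E_per
  = 880970 * 17193034 * 7.9e-15 = 0.1196577 J
Dose = E_total / mass = 0.1196577 / 23.65
Dose = 0.005059523 Gy

0.0051 Gy


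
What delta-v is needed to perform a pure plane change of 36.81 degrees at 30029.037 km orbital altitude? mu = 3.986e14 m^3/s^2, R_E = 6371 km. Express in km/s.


r = 36400.0370 km = 3.6400037e+07 m
V = sqrt(mu/r) = 3309.1598 m/s
di = 36.81 deg = 0.6424557 rad
dV = 2*V*sin(di/2) = 2*3309.1598*sin(0.3212278)
dV = 2089.6142 m/s = 2.0896 km/s

2.0896 km/s


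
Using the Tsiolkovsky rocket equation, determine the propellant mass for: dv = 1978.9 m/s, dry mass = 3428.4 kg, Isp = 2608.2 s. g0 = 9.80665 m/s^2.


ve = Isp * g0 = 2608.2 * 9.80665 = 25577.704530 m/s
mass ratio = exp(dv/ve) = exp(1978.9/25577.704530) = 1.08043978
m_prop = m_dry * (mr - 1) = 3428.4 * (1.08043978 - 1)
m_prop = 275.7797 kg

275.7797 kg


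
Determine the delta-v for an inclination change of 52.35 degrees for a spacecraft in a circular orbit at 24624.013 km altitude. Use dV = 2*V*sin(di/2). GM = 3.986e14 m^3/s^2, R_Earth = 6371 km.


r = 30995.0130 km = 3.0995013e+07 m
V = sqrt(mu/r) = 3586.1028 m/s
di = 52.35 deg = 0.9136799 rad
dV = 2*V*sin(di/2) = 2*3586.1028*sin(0.4568399)
dV = 3163.7625 m/s = 3.1638 km/s

3.1638 km/s


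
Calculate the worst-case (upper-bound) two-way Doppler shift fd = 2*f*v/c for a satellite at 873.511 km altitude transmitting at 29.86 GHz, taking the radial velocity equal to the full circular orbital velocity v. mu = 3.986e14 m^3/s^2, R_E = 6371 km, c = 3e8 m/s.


r = 7.244511e+06 m
v = sqrt(mu/r) = 7417.6119 m/s (worst-case radial velocity)
f = 29.86 GHz = 2.986e+10 Hz
fd = 2*f*v/c = 2*2.986e+10*7417.6119/3.0e+08
fd = 1.4765993e+06 Hz

1.4766e+06 Hz


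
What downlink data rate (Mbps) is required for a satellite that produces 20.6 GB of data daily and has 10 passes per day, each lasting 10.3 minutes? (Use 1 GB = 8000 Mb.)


total contact time = 10 * 10.3 * 60 = 6180.0000 s
data = 20.6 GB = 164800.0000 Mb
rate = 164800.0000 / 6180.0000 = 26.6667 Mbps

26.6667 Mbps


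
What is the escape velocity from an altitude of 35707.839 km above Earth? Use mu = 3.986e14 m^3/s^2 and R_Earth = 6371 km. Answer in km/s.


r = 6371.0 + 35707.839 = 42078.8390 km = 4.2078839e+07 m
v_esc = sqrt(2*mu/r) = sqrt(2*3.986e14 / 4.2078839e+07)
v_esc = 4352.6302 m/s = 4.3526 km/s

4.3526 km/s


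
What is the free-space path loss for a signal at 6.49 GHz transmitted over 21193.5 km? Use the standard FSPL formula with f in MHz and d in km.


f = 6.49 GHz = 6490.0000 MHz
d = 21193.5 km
FSPL = 32.44 + 20*log10(6490.0000) + 20*log10(21193.5)
FSPL = 32.44 + 76.2449 + 86.5241
FSPL = 195.2089 dB

195.2089 dB


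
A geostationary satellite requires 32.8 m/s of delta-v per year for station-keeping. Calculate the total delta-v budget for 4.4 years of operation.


dV = rate * years = 32.8 * 4.4
dV = 144.3200 m/s

144.3200 m/s


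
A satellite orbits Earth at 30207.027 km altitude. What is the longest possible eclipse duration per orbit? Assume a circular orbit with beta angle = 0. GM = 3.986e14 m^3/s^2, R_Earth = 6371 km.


r = 36578.0270 km
T = 1160.3537 min
Eclipse fraction = arcsin(R_E/r)/pi = arcsin(6371.0000/36578.0270)/pi
= arcsin(0.1741756)/pi = 0.05572604
Eclipse duration = 0.05572604 * 1160.3537 = 64.6619 min

64.6619 minutes


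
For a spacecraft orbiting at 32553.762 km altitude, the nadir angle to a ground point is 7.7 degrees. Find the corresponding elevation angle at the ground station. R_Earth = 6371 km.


r = R_E + alt = 38924.7620 km
Law of sines in the satellite / Earth-center / ground-point triangle:
  sin(nadir)/R_E = sin(90 + el)/r  =>  cos(el) = (r/R_E)*sin(nadir)
cos(el) = (38924.7620 / 6371.0000) * sin(7.7 deg) = 0.8186125
el = arccos(0.8186125) = 35.0539 deg
(Earth-central angle = 90 - nadir - el = 47.2461 deg)

35.0539 degrees


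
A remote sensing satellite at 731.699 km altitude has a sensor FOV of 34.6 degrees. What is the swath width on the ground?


FOV = 34.6 deg = 0.6038839 rad
swath = 2 * alt * tan(FOV/2) = 2 * 731.699 * tan(0.301942)
swath = 2 * 731.699 * 0.3114653
swath = 455.7977 km

455.7977 km


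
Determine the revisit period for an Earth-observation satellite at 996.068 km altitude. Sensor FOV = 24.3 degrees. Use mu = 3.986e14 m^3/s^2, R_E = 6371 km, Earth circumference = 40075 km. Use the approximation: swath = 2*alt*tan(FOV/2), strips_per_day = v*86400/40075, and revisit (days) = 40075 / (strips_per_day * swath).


swath = 2*996.068*tan(0.2120575) = 428.8957 km
v = sqrt(mu/r) = 7355.6543 m/s = 7.3557 km/s
strips/day = v*86400/40075 = 7.3557*86400/40075 = 15.8585
coverage/day = strips * swath = 15.8585 * 428.8957 = 6801.6326 km
revisit = 40075 / 6801.6326 = 5.8920 days

5.8920 days


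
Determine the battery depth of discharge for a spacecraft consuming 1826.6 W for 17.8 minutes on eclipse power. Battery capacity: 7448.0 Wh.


E_used = P * t / 60 = 1826.6 * 17.8 / 60 = 541.8913 Wh
DOD = E_used / E_total * 100 = 541.8913 / 7448.0 * 100
DOD = 7.2757 %

7.2757 %


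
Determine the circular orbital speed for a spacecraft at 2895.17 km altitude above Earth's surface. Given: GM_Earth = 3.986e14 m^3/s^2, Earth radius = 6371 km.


r = R_E + alt = 6371.0 + 2895.17 = 9266.1700 km = 9.26617e+06 m
v = sqrt(mu/r) = sqrt(3.986e14 / 9.26617e+06) = 6558.7113 m/s = 6.5587 km/s

6.5587 km/s


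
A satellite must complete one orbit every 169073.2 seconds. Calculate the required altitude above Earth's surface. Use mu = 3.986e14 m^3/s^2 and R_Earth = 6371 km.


T = 169073.2 s
r = (mu*T^2/(4*pi^2))^(1/3) = (3.986e14 * 169073.2^2 / (4*pi^2))^(1/3)
r = 6.6085934e+07 m = 66085.9343 km
alt = r - R_E = 66085.9343 - 6371 = 59714.9343 km

59714.9343 km


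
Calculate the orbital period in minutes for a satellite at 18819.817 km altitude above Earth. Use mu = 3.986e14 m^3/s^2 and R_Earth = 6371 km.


r = 25190.8170 km = 2.5190817e+07 m
T = 2*pi*sqrt(r^3/mu) = 2*pi*sqrt(1.598552e+22 / 3.986e14)
T = 39790.0606 s = 663.1677 min

663.1677 minutes


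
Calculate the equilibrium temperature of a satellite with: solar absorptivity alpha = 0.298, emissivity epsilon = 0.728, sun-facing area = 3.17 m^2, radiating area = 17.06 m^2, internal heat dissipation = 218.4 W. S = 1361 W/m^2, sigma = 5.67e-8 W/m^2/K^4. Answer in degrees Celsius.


Numerator = alpha*S*A_sun + Q_int = 0.298*1361*3.17 + 218.4 = 1504.0823 W
Denominator = eps*sigma*A_rad = 0.728*5.67e-8*17.06 = 7.0419586e-07 W/K^4
T^4 = 2.1358863e+09 K^4
T = 214.9783 K = -58.1717 C

-58.1717 degrees Celsius


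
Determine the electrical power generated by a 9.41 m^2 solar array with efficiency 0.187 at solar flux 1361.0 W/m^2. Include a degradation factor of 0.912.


P = area * eta * S * degradation
P = 9.41 * 0.187 * 1361.0 * 0.912
P = 2184.1587 W

2184.1587 W


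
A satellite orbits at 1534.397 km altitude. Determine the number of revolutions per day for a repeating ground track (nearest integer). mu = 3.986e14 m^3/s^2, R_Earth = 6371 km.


r = 7.905397e+06 m
T = 2*pi*sqrt(r^3/mu) = 6995.1454 s = 116.5858 min
revs/day = 1440 / 116.5858 = 12.3514
Rounded: 12 revolutions per day

12 revolutions per day


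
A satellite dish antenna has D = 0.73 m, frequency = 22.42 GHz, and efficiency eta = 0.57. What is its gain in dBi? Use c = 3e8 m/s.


lambda = c/f = 3e8 / 2.242e+10 = 0.01338091 m
G = eta*(pi*D/lambda)^2 = 0.57*(pi*0.73/0.01338091)^2
G = 16743.6073 (linear)
G = 10*log10(16743.6073) = 42.2385 dBi

42.2385 dBi


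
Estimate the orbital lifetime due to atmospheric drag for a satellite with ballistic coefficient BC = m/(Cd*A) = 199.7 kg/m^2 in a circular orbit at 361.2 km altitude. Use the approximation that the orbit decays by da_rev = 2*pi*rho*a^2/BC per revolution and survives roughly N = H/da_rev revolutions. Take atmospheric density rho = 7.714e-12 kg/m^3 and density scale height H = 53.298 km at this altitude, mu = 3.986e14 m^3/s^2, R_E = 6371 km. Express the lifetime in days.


a = R_E + alt = 6732.2000 km = 6.7322e+06 m
da_rev = 2*pi*rho*a^2/BC = 2*pi*7.714e-12*(6.7322e+06)^2/199.7 = 11.000070 m per revolution
N = H/da_rev = 53298.0000 m / 11.000070 m = 4845.2418 revolutions
P = 2*pi*sqrt(a^3/mu) = 5497.2658 s
lifetime = N*P = 4845.2418 * 5497.2658 = 2.6635582e+07 s = 308.2822 days

308.2822 days


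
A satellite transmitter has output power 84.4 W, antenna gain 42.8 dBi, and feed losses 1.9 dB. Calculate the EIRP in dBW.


Pt = 84.4 W = 19.2634 dBW
EIRP = Pt_dBW + Gt - losses = 19.2634 + 42.8 - 1.9 = 60.1634 dBW

60.1634 dBW


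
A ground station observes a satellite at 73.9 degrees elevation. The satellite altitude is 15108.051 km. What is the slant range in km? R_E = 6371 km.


h = 15108.051 km, el = 73.9 deg
d = -R_E*sin(el) + sqrt((R_E*sin(el))^2 + 2*R_E*h + h^2)
d = -6371.0000*sin(1.2898) + sqrt((6371.0000*0.9607792)^2 + 2*6371.0000*15108.051 + 15108.051^2)
d = 15285.1403 km

15285.1403 km


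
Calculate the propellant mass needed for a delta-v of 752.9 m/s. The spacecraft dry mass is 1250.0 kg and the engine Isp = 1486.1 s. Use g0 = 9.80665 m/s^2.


ve = Isp * g0 = 1486.1 * 9.80665 = 14573.662565 m/s
mass ratio = exp(dv/ve) = exp(752.9/14573.662565) = 1.05301943
m_prop = m_dry * (mr - 1) = 1250.0 * (1.05301943 - 1)
m_prop = 66.2743 kg

66.2743 kg


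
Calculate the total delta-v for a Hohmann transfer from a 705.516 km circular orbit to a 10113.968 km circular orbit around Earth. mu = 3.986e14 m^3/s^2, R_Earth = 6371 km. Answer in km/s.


r1 = 7076.5160 km = 7.076516e+06 m
r2 = 16484.9680 km = 1.6484968e+07 m
dv1 = sqrt(mu/r1)*(sqrt(2*r2/(r1+r2)) - 1) = 1372.8887 m/s
dv2 = sqrt(mu/r2)*(1 - sqrt(2*r1/(r1+r2))) = 1106.1965 m/s
total dv = |dv1| + |dv2| = 1372.8887 + 1106.1965 = 2479.0852 m/s = 2.4791 km/s

2.4791 km/s


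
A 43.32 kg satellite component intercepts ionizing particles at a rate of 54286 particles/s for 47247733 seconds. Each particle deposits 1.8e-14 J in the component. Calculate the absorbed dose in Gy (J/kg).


Total energy deposited = rate * time * E_per
  = 54286 * 47247733 * 1.8e-14 = 0.04616803 J
Dose = E_total / mass = 0.04616803 / 43.32
Dose = 0.001065744 Gy

0.0011 Gy


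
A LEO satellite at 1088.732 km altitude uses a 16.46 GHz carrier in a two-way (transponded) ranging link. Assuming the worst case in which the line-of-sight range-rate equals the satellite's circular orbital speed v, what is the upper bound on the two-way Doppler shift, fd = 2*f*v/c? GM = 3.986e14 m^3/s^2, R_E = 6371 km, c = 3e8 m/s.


r = 7.459732e+06 m
v = sqrt(mu/r) = 7309.8259 m/s (worst-case radial velocity)
f = 16.46 GHz = 1.646e+10 Hz
fd = 2*f*v/c = 2*1.646e+10*7309.8259/3.0e+08
fd = 802131.5643 Hz

802131.5643 Hz


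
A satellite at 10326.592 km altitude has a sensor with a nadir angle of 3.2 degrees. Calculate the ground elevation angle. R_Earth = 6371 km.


r = R_E + alt = 16697.5920 km
Law of sines in the satellite / Earth-center / ground-point triangle:
  sin(nadir)/R_E = sin(90 + el)/r  =>  cos(el) = (r/R_E)*sin(nadir)
cos(el) = (16697.5920 / 6371.0000) * sin(3.2 deg) = 0.1463012
el = arccos(0.1463012) = 81.5874 deg
(Earth-central angle = 90 - nadir - el = 5.2126 deg)

81.5874 degrees


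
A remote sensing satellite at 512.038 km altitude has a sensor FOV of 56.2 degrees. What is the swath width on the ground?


FOV = 56.2 deg = 0.980875 rad
swath = 2 * alt * tan(FOV/2) = 2 * 512.038 * tan(0.4904375)
swath = 2 * 512.038 * 0.5339503
swath = 546.8057 km

546.8057 km


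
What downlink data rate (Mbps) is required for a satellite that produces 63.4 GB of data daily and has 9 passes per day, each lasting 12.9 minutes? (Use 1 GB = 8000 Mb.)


total contact time = 9 * 12.9 * 60 = 6966.0000 s
data = 63.4 GB = 507200.0000 Mb
rate = 507200.0000 / 6966.0000 = 72.8108 Mbps

72.8108 Mbps


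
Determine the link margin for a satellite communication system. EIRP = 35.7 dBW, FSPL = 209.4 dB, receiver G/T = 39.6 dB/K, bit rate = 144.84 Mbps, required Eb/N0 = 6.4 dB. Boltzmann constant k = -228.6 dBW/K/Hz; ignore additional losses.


C/N0 = EIRP - FSPL + G/T - k = 35.7 - 209.4 + 39.6 - (-228.6)
C/N0 = 94.5000 dB-Hz
R_b = 144.84 Mbps = 1.4484e+08 bps -> 10*log10(R_b) = 81.6089 dB-Hz
Eb/N0 = C/N0 - 10*log10(R_b) = 94.5000 - 81.6089 = 12.8911 dB
Margin = Eb/N0 - Eb/N0_req = 12.8911 - 6.4 = 6.4911 dB (link closes)

6.4911 dB


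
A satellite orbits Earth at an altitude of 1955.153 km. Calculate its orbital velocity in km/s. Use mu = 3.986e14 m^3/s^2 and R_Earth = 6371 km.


r = R_E + alt = 6371.0 + 1955.153 = 8326.1530 km = 8.326153e+06 m
v = sqrt(mu/r) = sqrt(3.986e14 / 8.326153e+06) = 6919.0498 m/s = 6.9190 km/s

6.9190 km/s


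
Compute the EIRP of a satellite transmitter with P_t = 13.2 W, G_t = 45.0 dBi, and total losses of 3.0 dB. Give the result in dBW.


Pt = 13.2 W = 11.2057 dBW
EIRP = Pt_dBW + Gt - losses = 11.2057 + 45.0 - 3.0 = 53.2057 dBW

53.2057 dBW


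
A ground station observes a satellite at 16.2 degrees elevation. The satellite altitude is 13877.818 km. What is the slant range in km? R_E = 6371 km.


h = 13877.818 km, el = 16.2 deg
d = -R_E*sin(el) + sqrt((R_E*sin(el))^2 + 2*R_E*h + h^2)
d = -6371.0000*sin(0.2827433) + sqrt((6371.0000*0.2789911)^2 + 2*6371.0000*13877.818 + 13877.818^2)
d = 17524.9912 km

17524.9912 km


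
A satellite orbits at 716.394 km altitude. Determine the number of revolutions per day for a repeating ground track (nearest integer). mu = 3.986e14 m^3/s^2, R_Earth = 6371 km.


r = 7.087394e+06 m
T = 2*pi*sqrt(r^3/mu) = 5938.0122 s = 98.9669 min
revs/day = 1440 / 98.9669 = 14.5503
Rounded: 15 revolutions per day

15 revolutions per day


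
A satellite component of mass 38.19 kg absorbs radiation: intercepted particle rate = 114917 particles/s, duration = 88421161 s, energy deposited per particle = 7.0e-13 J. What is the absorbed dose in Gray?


Total energy deposited = rate * time * E_per
  = 114917 * 88421161 * 7.0e-13 = 7.1128 J
Dose = E_total / mass = 7.1128 / 38.19
Dose = 0.1862468 Gy

0.1862 Gy


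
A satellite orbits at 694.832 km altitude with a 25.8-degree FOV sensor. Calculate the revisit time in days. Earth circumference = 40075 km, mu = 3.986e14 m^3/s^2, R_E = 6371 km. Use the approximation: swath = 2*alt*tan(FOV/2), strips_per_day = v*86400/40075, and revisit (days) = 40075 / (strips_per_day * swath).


swath = 2*694.832*tan(0.2251475) = 318.2755 km
v = sqrt(mu/r) = 7510.8138 m/s = 7.5108 km/s
strips/day = v*86400/40075 = 7.5108*86400/40075 = 16.1930
coverage/day = strips * swath = 16.1930 * 318.2755 = 5153.8346 km
revisit = 40075 / 5153.8346 = 7.7758 days

7.7758 days


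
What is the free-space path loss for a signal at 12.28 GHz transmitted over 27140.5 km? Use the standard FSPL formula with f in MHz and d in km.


f = 12.28 GHz = 12280.0000 MHz
d = 27140.5 km
FSPL = 32.44 + 20*log10(12280.0000) + 20*log10(27140.5)
FSPL = 32.44 + 81.7840 + 88.6724
FSPL = 202.8963 dB

202.8963 dB


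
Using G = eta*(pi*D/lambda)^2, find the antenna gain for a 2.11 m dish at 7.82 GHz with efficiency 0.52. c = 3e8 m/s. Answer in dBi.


lambda = c/f = 3e8 / 7.82e+09 = 0.03836317 m
G = eta*(pi*D/lambda)^2 = 0.52*(pi*2.11/0.03836317)^2
G = 15525.2641 (linear)
G = 10*log10(15525.2641) = 41.9104 dBi

41.9104 dBi


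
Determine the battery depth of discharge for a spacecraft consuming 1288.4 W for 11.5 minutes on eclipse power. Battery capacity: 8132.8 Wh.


E_used = P * t / 60 = 1288.4 * 11.5 / 60 = 246.9433 Wh
DOD = E_used / E_total * 100 = 246.9433 / 8132.8 * 100
DOD = 3.0364 %

3.0364 %


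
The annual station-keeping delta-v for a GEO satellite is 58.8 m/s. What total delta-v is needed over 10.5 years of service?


dV = rate * years = 58.8 * 10.5
dV = 617.4000 m/s

617.4000 m/s


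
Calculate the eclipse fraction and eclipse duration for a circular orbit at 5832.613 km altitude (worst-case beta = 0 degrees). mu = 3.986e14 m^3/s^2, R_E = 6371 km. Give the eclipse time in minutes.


r = 12203.6130 km
T = 223.6107 min
Eclipse fraction = arcsin(R_E/r)/pi = arcsin(6371.0000/12203.6130)/pi
= arcsin(0.5220585)/pi = 0.1748357
Eclipse duration = 0.1748357 * 223.6107 = 39.0951 min

39.0951 minutes


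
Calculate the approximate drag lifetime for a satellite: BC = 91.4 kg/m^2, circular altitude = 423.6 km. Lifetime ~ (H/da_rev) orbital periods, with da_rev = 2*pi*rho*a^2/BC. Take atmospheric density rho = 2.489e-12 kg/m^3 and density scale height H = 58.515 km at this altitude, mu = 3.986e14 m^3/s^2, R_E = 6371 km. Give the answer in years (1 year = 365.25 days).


a = R_E + alt = 6794.6000 km = 6.7946e+06 m
da_rev = 2*pi*rho*a^2/BC = 2*pi*2.489e-12*(6.7946e+06)^2/91.4 = 7.899259 m per revolution
N = H/da_rev = 58515.0000 m / 7.899259 m = 7407.6568 revolutions
P = 2*pi*sqrt(a^3/mu) = 5573.8729 s
lifetime = N*P = 7407.6568 * 5573.8729 = 4.1289337e+07 s = 477.8859 days
years = 477.8859 / 365.25 = 1.3084 years

1.3084 years


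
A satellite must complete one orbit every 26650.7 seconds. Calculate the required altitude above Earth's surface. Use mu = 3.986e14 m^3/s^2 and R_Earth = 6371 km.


T = 26650.7 s
r = (mu*T^2/(4*pi^2))^(1/3) = (3.986e14 * 26650.7^2 / (4*pi^2))^(1/3)
r = 1.9284051e+07 m = 19284.0508 km
alt = r - R_E = 19284.0508 - 6371 = 12913.0508 km

12913.0508 km


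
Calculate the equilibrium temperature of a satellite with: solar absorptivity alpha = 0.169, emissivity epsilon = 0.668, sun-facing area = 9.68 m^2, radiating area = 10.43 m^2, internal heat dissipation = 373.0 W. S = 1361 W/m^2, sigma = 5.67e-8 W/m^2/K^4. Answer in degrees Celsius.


Numerator = alpha*S*A_sun + Q_int = 0.169*1361*9.68 + 373.0 = 2599.4871 W
Denominator = eps*sigma*A_rad = 0.668*5.67e-8*10.43 = 3.9504251e-07 W/K^4
T^4 = 6.5802719e+09 K^4
T = 284.8138 K = 11.6638 C

11.6638 degrees Celsius


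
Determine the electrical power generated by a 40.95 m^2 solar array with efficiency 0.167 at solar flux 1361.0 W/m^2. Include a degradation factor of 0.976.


P = area * eta * S * degradation
P = 40.95 * 0.167 * 1361.0 * 0.976
P = 9084.0250 W

9084.0250 W


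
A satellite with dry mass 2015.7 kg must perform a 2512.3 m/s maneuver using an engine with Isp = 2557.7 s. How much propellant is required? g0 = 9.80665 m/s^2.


ve = Isp * g0 = 2557.7 * 9.80665 = 25082.468705 m/s
mass ratio = exp(dv/ve) = exp(2512.3/25082.468705) = 1.10534952
m_prop = m_dry * (mr - 1) = 2015.7 * (1.10534952 - 1)
m_prop = 212.3530 kg

212.3530 kg


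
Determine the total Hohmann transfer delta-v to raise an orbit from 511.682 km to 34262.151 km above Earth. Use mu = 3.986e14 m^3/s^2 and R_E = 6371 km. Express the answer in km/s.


r1 = 6882.6820 km = 6.882682e+06 m
r2 = 40633.1510 km = 4.0633151e+07 m
dv1 = sqrt(mu/r1)*(sqrt(2*r2/(r1+r2)) - 1) = 2342.2652 m/s
dv2 = sqrt(mu/r2)*(1 - sqrt(2*r1/(r1+r2))) = 1446.2595 m/s
total dv = |dv1| + |dv2| = 2342.2652 + 1446.2595 = 3788.5247 m/s = 3.7885 km/s

3.7885 km/s


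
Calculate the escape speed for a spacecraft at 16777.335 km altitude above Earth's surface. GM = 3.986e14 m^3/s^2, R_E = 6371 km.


r = 6371.0 + 16777.335 = 23148.3350 km = 2.3148335e+07 m
v_esc = sqrt(2*mu/r) = sqrt(2*3.986e14 / 2.3148335e+07)
v_esc = 5868.4548 m/s = 5.8685 km/s

5.8685 km/s


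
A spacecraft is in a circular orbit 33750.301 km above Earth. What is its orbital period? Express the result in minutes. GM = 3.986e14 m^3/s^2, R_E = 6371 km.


r = 40121.3010 km = 4.0121301e+07 m
T = 2*pi*sqrt(r^3/mu) = 2*pi*sqrt(6.4584012e+22 / 3.986e14)
T = 79978.5879 s = 1332.9765 min

1332.9765 minutes


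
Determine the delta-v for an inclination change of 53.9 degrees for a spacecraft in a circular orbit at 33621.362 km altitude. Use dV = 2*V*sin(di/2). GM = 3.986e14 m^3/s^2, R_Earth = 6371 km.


r = 39992.3620 km = 3.9992362e+07 m
V = sqrt(mu/r) = 3157.0403 m/s
di = 53.9 deg = 0.9407325 rad
dV = 2*V*sin(di/2) = 2*3157.0403*sin(0.4703662)
dV = 2861.6220 m/s = 2.8616 km/s

2.8616 km/s


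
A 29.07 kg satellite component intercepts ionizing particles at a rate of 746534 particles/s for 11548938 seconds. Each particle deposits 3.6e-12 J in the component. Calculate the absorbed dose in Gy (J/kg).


Total energy deposited = rate * time * E_per
  = 746534 * 11548938 * 3.6e-12 = 31.0380 J
Dose = E_total / mass = 31.0380 / 29.07
Dose = 1.0677 Gy

1.0677 Gy


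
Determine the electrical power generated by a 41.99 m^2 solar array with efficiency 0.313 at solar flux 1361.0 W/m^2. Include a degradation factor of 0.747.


P = area * eta * S * degradation
P = 41.99 * 0.313 * 1361.0 * 0.747
P = 13361.9222 W

13361.9222 W


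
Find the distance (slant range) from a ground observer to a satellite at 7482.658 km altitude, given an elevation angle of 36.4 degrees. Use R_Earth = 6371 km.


h = 7482.658 km, el = 36.4 deg
d = -R_E*sin(el) + sqrt((R_E*sin(el))^2 + 2*R_E*h + h^2)
d = -6371.0000*sin(0.6352998) + sqrt((6371.0000*0.5934189)^2 + 2*6371.0000*7482.658 + 7482.658^2)
d = 9088.9700 km

9088.9700 km


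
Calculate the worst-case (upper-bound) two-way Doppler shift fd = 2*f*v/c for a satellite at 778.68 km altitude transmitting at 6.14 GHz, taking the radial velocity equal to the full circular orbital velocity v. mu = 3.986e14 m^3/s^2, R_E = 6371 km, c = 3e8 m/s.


r = 7.14968e+06 m
v = sqrt(mu/r) = 7466.6423 m/s (worst-case radial velocity)
f = 6.14 GHz = 6.14e+09 Hz
fd = 2*f*v/c = 2*6.14e+09*7466.6423/3.0e+08
fd = 305634.5572 Hz

305634.5572 Hz


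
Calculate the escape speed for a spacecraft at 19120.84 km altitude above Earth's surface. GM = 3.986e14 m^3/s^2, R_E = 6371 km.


r = 6371.0 + 19120.84 = 25491.8400 km = 2.549184e+07 m
v_esc = sqrt(2*mu/r) = sqrt(2*3.986e14 / 2.549184e+07)
v_esc = 5592.2046 m/s = 5.5922 km/s

5.5922 km/s


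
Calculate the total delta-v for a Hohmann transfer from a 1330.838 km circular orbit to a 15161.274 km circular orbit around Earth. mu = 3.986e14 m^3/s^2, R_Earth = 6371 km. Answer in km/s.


r1 = 7701.8380 km = 7.701838e+06 m
r2 = 21532.2740 km = 2.1532274e+07 m
dv1 = sqrt(mu/r1)*(sqrt(2*r2/(r1+r2)) - 1) = 1537.4346 m/s
dv2 = sqrt(mu/r2)*(1 - sqrt(2*r1/(r1+r2))) = 1179.3917 m/s
total dv = |dv1| + |dv2| = 1537.4346 + 1179.3917 = 2716.8263 m/s = 2.7168 km/s

2.7168 km/s


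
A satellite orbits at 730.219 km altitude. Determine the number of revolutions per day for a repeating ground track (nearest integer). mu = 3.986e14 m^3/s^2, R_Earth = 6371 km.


r = 7.101219e+06 m
T = 2*pi*sqrt(r^3/mu) = 5955.3951 s = 99.2566 min
revs/day = 1440 / 99.2566 = 14.5079
Rounded: 15 revolutions per day

15 revolutions per day


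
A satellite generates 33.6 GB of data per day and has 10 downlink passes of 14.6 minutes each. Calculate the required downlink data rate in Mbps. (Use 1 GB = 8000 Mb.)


total contact time = 10 * 14.6 * 60 = 8760.0000 s
data = 33.6 GB = 268800.0000 Mb
rate = 268800.0000 / 8760.0000 = 30.6849 Mbps

30.6849 Mbps


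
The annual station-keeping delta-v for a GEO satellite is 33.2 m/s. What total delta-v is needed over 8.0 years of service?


dV = rate * years = 33.2 * 8.0
dV = 265.6000 m/s

265.6000 m/s


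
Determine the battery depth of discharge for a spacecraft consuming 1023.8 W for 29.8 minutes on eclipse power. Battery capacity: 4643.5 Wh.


E_used = P * t / 60 = 1023.8 * 29.8 / 60 = 508.4873 Wh
DOD = E_used / E_total * 100 = 508.4873 / 4643.5 * 100
DOD = 10.9505 %

10.9505 %


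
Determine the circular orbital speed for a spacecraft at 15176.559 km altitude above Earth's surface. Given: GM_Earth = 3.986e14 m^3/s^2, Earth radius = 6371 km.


r = R_E + alt = 6371.0 + 15176.559 = 21547.5590 km = 2.1547559e+07 m
v = sqrt(mu/r) = sqrt(3.986e14 / 2.1547559e+07) = 4301.0016 m/s = 4.3010 km/s

4.3010 km/s


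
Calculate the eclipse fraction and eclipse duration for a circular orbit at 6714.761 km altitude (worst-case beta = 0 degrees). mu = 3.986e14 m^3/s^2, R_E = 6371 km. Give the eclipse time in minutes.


r = 13085.7610 km
T = 248.2896 min
Eclipse fraction = arcsin(R_E/r)/pi = arcsin(6371.0000/13085.7610)/pi
= arcsin(0.4868651)/pi = 0.1618597
Eclipse duration = 0.1618597 * 248.2896 = 40.1881 min

40.1881 minutes


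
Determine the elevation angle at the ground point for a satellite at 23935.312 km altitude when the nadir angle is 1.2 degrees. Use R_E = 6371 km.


r = R_E + alt = 30306.3120 km
Law of sines in the satellite / Earth-center / ground-point triangle:
  sin(nadir)/R_E = sin(90 + el)/r  =>  cos(el) = (r/R_E)*sin(nadir)
cos(el) = (30306.3120 / 6371.0000) * sin(1.2 deg) = 0.09962133
el = arccos(0.09962133) = 84.2826 deg
(Earth-central angle = 90 - nadir - el = 4.5174 deg)

84.2826 degrees


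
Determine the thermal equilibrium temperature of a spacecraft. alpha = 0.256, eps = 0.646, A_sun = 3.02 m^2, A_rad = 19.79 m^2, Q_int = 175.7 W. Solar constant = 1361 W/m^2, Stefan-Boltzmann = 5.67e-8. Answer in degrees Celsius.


Numerator = alpha*S*A_sun + Q_int = 0.256*1361*3.02 + 175.7 = 1227.9163 W
Denominator = eps*sigma*A_rad = 0.646*5.67e-8*19.79 = 7.2487208e-07 W/K^4
T^4 = 1.6939766e+09 K^4
T = 202.8742 K = -70.2758 C

-70.2758 degrees Celsius
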